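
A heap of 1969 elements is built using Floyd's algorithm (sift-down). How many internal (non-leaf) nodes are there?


Leaf nodes occupy roughly half the array.
Sift-down is called for each internal node, starting from the last one.
Internal nodes = floor(n/2) = floor(1969/2) = 984


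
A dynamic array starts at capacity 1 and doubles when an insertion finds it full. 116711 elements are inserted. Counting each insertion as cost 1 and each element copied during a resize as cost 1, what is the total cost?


n = 116711
Insertion costs: 116711
Resizes copy 1, 2, 4, ... up to the largest power of 2 that is <= n-1 = 116710, i.e. 65536.
Copy costs = 1 + 2 + 4 + 8 + 16 + 32 + 64 + 128 + 256 + 512 + 1024 + 2048 + 4096 + 8192 + 16384 + 32768 + 65536 = 131071
Total = 116711 + 131071 = 247782


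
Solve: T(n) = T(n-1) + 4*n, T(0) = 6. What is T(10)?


Expanding the recurrence:
T(10) = T(9) + 4*10
       = T(8) + 4*9 + 4*10
       ...
       = T(0) + 4*(1 + 2 + ... + 10)
       = 6 + 4 * 10*11/2
       = 6 + 4 * 55
       = 6 + 220 = 226


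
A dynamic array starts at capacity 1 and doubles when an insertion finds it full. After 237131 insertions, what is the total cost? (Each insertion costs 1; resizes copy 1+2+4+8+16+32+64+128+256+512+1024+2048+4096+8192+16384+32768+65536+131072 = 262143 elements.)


Insertion cost: 237131 (one per element)
Resizes occur just before inserting elements 2, 3, 5, 9, ...
Elements copied at each resize: 1 + 2 + 4 + 8 + 16 + 32 + 64 + 128 + 256 + 512 + 1024 + 2048 + 4096 + 8192 + 16384 + 32768 + 65536 + 131072
Sum of copies = 262143 (geometric series: 2^k - 1)
Total = 237131 + 262143 = 499274


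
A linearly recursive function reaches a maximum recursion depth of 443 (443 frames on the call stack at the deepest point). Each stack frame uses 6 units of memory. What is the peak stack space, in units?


Maximum recursion depth = 443 frames
Memory per frame = 6 units
Total stack space = depth * frame_size
= 443 * 6 = 2658


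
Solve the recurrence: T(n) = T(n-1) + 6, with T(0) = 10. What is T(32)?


Unrolling the recurrence:
T(32) = T(31) + 6
       = T(30) + 6 + 6
       = T(29) + 6*3
       ...
       = T(0) + 6*32
       = 10 + 192 = 202


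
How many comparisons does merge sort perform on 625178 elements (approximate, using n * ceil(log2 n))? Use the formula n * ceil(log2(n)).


Recursion depth: ceil(log2(625178)) = 20
Each recursion level merges n = 625178 elements
Total = 625178 * 20 = 12503560


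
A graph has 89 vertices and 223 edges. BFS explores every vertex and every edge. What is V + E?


A full BFS traversal dequeues each vertex once and examines each edge once.
Vertex visits: 89
Edge visits: 223
V + E = 89 + 223 = 312


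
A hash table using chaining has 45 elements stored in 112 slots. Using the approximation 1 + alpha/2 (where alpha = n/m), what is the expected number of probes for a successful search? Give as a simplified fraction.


Load factor alpha = n/m = 45/112
Expected probes = 1 + alpha/2 = 1 + 45/(2*112)
= 1 + 45/224
= 224/224 + 45/224
= 269/224


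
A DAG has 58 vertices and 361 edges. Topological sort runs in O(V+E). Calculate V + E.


V = 58 (vertex processing)
E = 361 (edge processing)
V + E = 58 + 361 = 419


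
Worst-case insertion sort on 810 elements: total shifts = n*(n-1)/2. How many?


Sum of shifts = 1 + 2 + 3 + ... + 809
= 810 * 809 / 2
= 655290 / 2
= 327645


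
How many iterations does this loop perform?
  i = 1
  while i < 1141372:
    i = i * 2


The loop variable doubles each iteration:
i = 1 -> 2 -> 4 -> 8 -> 16 -> 32 -> 64 -> 128 -> 256 -> 512 -> 1024 -> 2048 -> 4096 -> 8192 -> 16384 -> 32768 -> 65536 -> 131072 -> 262144 -> 524288 -> 1048576 -> 2097152 (stop, 2097152 >= 1141372)
Number of doublings = ceil(log2(1141372)) = 21


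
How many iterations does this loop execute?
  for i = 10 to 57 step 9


The loop variable i takes values starting at 10 and increments by 9 each iteration.
Sequence: i = 10, 19, 28, 37, 46, 55
The upper bound 57 is inclusive, so the count is floor((last - first) / step) + 1:
floor((57 - 10) / 9) + 1 = floor(47/9) + 1 = 5 + 1 = 6


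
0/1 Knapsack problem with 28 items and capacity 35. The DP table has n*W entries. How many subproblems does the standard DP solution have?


The DP table is indexed by (item, capacity).
Rows: 28 items
Columns: 35 capacity values (1 to W)
Total subproblems = 28 * 35 = 980


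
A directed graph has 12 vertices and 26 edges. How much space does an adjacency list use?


Adjacency list: one list head per vertex + one entry per edge
Vertex heads: 12
Edge entries: 26
Total = 12 + 26 = 38


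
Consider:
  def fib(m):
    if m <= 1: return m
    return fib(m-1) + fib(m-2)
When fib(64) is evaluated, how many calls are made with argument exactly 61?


Let N(m) = number of times fib(m) is called while evaluating fib(64).
N(64) = 1 (the initial call).
N(63) = 1 (only fib(64) calls it).
For 1 <= m <= 62: fib(m) is called by fib(m+1) and fib(m+2), so
  N(m) = N(m+1) + N(m+2).
fib(0) is called only by fib(2), so N(0) = N(2).
Walk down from m=64:
  N(64)=1, N(63)=1, N(62)=2, N(61)=3
N(61) = 3


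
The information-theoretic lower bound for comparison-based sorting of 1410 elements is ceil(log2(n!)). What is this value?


A binary decision tree of height h has at most 2^h leaves and needs at least n! of them, so h >= ceil(log2(n!)).
1410! is far too large to multiply out, so use Stirling's series:
  ln(n!) ~ n ln n - n + (1/2) ln(2 pi n) + 1/(12n)  (error below 1/(360 n^3), negligible here)
  ln(1410) = 7.2513450
  n ln n = 1410 * 7.2513450 = 10224.3965
  (1/2) ln(2 pi * 1410) = (1/2) ln(8859.2913) = 4.5446
  1/(12*1410) = 0.0001
  ln(1410!) ~ 10224.3965 - 1410 + 4.5446 + 0.0001 = 8818.9412
Convert to base 2: log2(1410!) = 8818.9412 / ln 2 = 8818.9412 / 0.69314718 = 12723.0427
ceil(12723.0427) = 12724


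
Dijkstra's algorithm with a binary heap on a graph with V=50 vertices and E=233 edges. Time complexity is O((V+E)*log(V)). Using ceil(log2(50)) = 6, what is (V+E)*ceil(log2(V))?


Dijkstra with a binary heap: each vertex is extracted once, each edge may relax once.
Each heap operation costs O(log V).
V + E = 50 + 233 = 283
ceil(log2(50)) = 6 (since 2^5 = 32 < 50 <= 64 = 2^6)
Total heap work = (V+E) * ceil(log2(V)) = 283 * 6 = 1698


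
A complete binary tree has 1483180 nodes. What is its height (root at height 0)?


In a complete binary tree, level k holds nodes 2^k .. 2^(k+1)-1 (1-indexed).
Height = floor(log2(n)) = floor(log2(1483180)) = 20
Check: 2^20 = 1048576 <= 1483180 < 2097152 = 2^21


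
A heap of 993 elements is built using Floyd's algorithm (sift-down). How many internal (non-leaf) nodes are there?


Leaf nodes occupy roughly half the array.
Sift-down is called for each internal node, starting from the last one.
Internal nodes = floor(n/2) = floor(993/2) = 496


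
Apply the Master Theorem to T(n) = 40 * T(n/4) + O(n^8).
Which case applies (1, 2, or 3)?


The Master Theorem: T(n) = a*T(n/b) + O(n^c)
  a = 40, b = 4, c = 8
log_b(a) = log_4(40) ~ 2.661
Compare b^c with a: 4^8 = 65536 > 40, so c > log_b(a).
Since c > log_b(a), Case 3 applies.
T(n) = O(n^8)
Master Theorem case = 3


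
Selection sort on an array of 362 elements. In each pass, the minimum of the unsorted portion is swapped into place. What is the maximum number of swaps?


Selection sort performs one swap per pass:
  Pass 1: find min in positions 0 to 361, swap with position 0
  Pass 2: find min in positions 1 to 361, swap with position 1
  Pass 3: find min in positions 2 to 361, swap with position 2
  Pass 4: find min in positions 3 to 361, swap with position 3
  Pass 5: find min in positions 4 to 361, swap with position 4
  ... (356 more passes)
Total passes (and swaps) = n - 1 = 362 - 1 = 361


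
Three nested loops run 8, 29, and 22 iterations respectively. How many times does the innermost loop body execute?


Loop 1 (outermost): 8 iterations
Loop 2 (middle): 29 iterations per outer
Loop 3 (innermost): 22 iterations per middle
Total = 8 * 29 * 22 = 5104


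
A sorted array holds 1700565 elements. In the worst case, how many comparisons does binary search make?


Halving sequence: 1700565 -> 850282 -> 425141 -> 212570 -> 106285 -> 53142 -> 26571 -> 13285 -> 6642 -> 3321 -> 1660 -> 830 -> 415 -> 207 -> 103 -> 51 -> 25 -> 12 -> 6 -> 3 -> 1
Number of halvings = 20
Max comparisons = 20 + 1 = 21


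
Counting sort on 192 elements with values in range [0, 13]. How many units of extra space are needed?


Output array size: 192 (to store sorted result)
Count array size: 14 (one slot per possible value, range 0 to 13)
Total extra space = 192 + 14 = 206


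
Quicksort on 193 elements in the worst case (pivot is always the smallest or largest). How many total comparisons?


In the worst case, each partition step picks the worst pivot:
  Partition 1: 192 comparisons (n-1 elements to compare)
  Partition 2: 191 comparisons
  Partition 3: 190 comparisons
  Partition 4: 189 comparisons
  Partition 5: 188 comparisons
  ...
  Last partition: 0 comparisons
Total = (n-1) + (n-2) + ... + 1 + 0 = n*(n-1)/2
= 193*192/2 = 18528


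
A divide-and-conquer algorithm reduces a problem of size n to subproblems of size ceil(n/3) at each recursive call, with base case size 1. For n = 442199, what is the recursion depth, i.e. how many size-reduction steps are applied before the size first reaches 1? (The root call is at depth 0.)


Each step divides the size by 3 (rounding up); after k steps the size is ceil(n/3^k), which equals 1 exactly when 3^k >= n.
So the depth is the smallest k with 3^k >= 442199, i.e. ceil(log_3(442199)).
3^11 = 177147 < 442199 <= 531441 = 3^12
Recursion depth = 12


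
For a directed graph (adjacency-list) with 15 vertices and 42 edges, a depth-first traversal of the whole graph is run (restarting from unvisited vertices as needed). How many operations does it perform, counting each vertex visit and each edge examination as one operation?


A full DFS traversal visits each vertex once and examines each edge once.
V = 15
E = 42
Sum = 15 + 42 = 57


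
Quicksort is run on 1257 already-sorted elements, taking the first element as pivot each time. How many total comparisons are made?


Sum of comparisons per partition:
1256 + 1255 + ... + 1 + 0
= 1257 * (1257 - 1) / 2
= 1257 * 1256 / 2
= 789396


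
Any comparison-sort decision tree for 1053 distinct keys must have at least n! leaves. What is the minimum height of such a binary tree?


A binary decision tree of height h has at most 2^h leaves and needs at least n! of them, so h >= ceil(log2(n!)).
1053! is far too large to multiply out, so use Stirling's series:
  ln(n!) ~ n ln n - n + (1/2) ln(2 pi n) + 1/(12n)  (error below 1/(360 n^3), negligible here)
  ln(1053) = 6.9593985
  n ln n = 1053 * 6.9593985 = 7328.2466
  (1/2) ln(2 pi * 1053) = (1/2) ln(6616.1941) = 4.3986
  1/(12*1053) = 0.0001
  ln(1053!) ~ 7328.2466 - 1053 + 4.3986 + 0.0001 = 6279.6453
Convert to base 2: log2(1053!) = 6279.6453 / ln 2 = 6279.6453 / 0.69314718 = 9059.6131
ceil(9059.6131) = 9060


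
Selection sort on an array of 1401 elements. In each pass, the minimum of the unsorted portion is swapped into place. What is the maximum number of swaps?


Selection sort performs one swap per pass:
  Pass 1: find min in positions 0 to 1400, swap with position 0
  Pass 2: find min in positions 1 to 1400, swap with position 1
  Pass 3: find min in positions 2 to 1400, swap with position 2
  Pass 4: find min in positions 3 to 1400, swap with position 3
  Pass 5: find min in positions 4 to 1400, swap with position 4
  ... (1395 more passes)
Total passes (and swaps) = n - 1 = 1401 - 1 = 1400


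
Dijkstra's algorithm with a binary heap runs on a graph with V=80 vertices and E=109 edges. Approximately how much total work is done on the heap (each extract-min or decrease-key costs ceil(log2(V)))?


Dijkstra with a binary heap: each vertex is extracted once, each edge may relax once.
Each heap operation costs O(log V).
V + E = 80 + 109 = 189
ceil(log2(80)) = 7 (since 2^6 = 64 < 80 <= 128 = 2^7)
Total heap work = (V+E) * ceil(log2(V)) = 189 * 7 = 1323


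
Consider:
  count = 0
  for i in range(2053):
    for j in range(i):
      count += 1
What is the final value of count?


For each i, the inner loop runs i times:
  i=0: inner runs 0 times
  i=1: inner runs 1 time
  i=2: inner runs 2 times
  i=3: inner runs 3 times
  i=4: inner runs 4 times
  i=5: inner runs 5 times
  i=6: inner runs 6 times
  i=7: inner runs 7 times
  ...
Total = 0 + 1 + 2 + ... + 2052 = 2053*(2053-1)/2 = 2106378


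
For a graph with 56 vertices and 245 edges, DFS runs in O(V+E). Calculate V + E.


A full DFS traversal visits each vertex once and examines each edge once.
V = 56
E = 245
Sum = 56 + 245 = 301


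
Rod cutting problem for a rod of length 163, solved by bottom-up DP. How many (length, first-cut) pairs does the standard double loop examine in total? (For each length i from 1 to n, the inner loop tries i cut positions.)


For each subproblem length i = 1..163, the inner loop considers i possible first cuts.
Total = 1 + 2 + ... + 163
= 163*(163+1)/2
= 163*164/2 = 13366


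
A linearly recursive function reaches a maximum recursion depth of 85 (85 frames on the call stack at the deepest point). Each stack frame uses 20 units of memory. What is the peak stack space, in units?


Maximum recursion depth = 85 frames
Memory per frame = 20 units
Total stack space = depth * frame_size
= 85 * 20 = 1700


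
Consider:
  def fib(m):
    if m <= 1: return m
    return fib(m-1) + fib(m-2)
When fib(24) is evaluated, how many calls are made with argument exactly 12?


Let N(m) = number of times fib(m) is called while evaluating fib(24).
N(24) = 1 (the initial call).
N(23) = 1 (only fib(24) calls it).
For 1 <= m <= 22: fib(m) is called by fib(m+1) and fib(m+2), so
  N(m) = N(m+1) + N(m+2).
fib(0) is called only by fib(2), so N(0) = N(2).
Walk down from m=24:
  N(24)=1, N(23)=1, N(22)=2, N(21)=3, N(20)=5, N(19)=8, N(18)=13, N(17)=21, N(16)=34, N(15)=55, N(14)=89, N(13)=144, N(12)=233
N(12) = 233


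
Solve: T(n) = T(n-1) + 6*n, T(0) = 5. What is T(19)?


Expanding the recurrence:
T(19) = T(18) + 6*19
       = T(17) + 6*18 + 6*19
       ...
       = T(0) + 6*(1 + 2 + ... + 19)
       = 5 + 6 * 19*20/2
       = 5 + 6 * 190
       = 5 + 1140 = 1145


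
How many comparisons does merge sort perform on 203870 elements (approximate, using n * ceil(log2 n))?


Recursion depth: ceil(log2(203870)) = 18
Each recursion level merges n = 203870 elements
Total = 203870 * 18 = 3669660


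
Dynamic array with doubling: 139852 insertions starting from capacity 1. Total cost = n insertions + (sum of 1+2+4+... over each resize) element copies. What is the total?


n = 139852
Insertion costs: 139852
Resizes copy 1, 2, 4, ... up to the largest power of 2 that is <= n-1 = 139851, i.e. 131072.
Copy costs = 1 + 2 + 4 + 8 + 16 + 32 + 64 + 128 + 256 + 512 + 1024 + 2048 + 4096 + 8192 + 16384 + 32768 + 65536 + 131072 = 262143
Total = 139852 + 262143 = 401995


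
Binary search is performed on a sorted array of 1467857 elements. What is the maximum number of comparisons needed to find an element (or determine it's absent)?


Binary search halves the search space each comparison:
  Step 1: search space = 1467857 -> 733928
  Step 2: search space = 733928 -> 366964
  Step 3: search space = 366964 -> 183482
  Step 4: search space = 183482 -> 91741
  Step 5: search space = 91741 -> 45870
  Step 6: search space = 45870 -> 22935
  Step 7: search space = 22935 -> 11467
  Step 8: search space = 11467 -> 5733
  Step 9: search space = 5733 -> 2866
  Step 10: search space = 2866 -> 1433
  Step 11: search space = 1433 -> 716
  Step 12: search space = 716 -> 358
  Step 13: search space = 358 -> 179
  Step 14: search space = 179 -> 89
  Step 15: search space = 89 -> 44
  Step 16: search space = 44 -> 22
  Step 17: search space = 22 -> 11
  Step 18: search space = 11 -> 5
  Step 19: search space = 5 -> 2
  Step 20: search space = 2 -> 1
  Step 21: search space = 1 (final check)
Maximum comparisons = floor(log2(1467857)) + 1 = 20 + 1 = 21


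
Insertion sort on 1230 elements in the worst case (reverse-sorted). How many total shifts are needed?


In the worst case (reverse-sorted), each element shifts past all previous:
  Element 1: 1 shifts
  Element 2: 2 shifts
  Element 3: 3 shifts
  Element 4: 4 shifts
  Element 5: 5 shifts
  ...
  Element 1229: 1229 shifts
Total = 1 + 2 + ... + 1229
= 1230*(1230-1)/2 = 755835


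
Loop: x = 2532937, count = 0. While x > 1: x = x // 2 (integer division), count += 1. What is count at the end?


The variable x halves each step:
x = 2532937 -> 1266468 -> 633234 -> 316617 -> 158308 -> 79154 -> 39577 -> 19788 -> 9894 -> 4947 -> 2473 -> 1236 -> 618 -> 309 -> 154 -> 77 -> 38 -> 19 -> 9 -> 4 -> 2 -> 1
Number of halvings = floor(log2(2532937)) = 21


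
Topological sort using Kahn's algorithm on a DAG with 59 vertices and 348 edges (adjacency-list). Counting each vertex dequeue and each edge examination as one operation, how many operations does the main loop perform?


Kahn's algorithm:
  1. Compute in-degrees: O(V + E)
  2. Process queue: each vertex dequeued once (O(V))
     each edge examined once (O(E))
Total = V + E = 59 + 348 = 407


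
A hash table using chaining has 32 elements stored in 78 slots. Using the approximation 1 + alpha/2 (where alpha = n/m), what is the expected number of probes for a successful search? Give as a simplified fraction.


Load factor alpha = n/m = 32/78
Expected probes = 1 + alpha/2 = 1 + 32/(2*78)
= 1 + 32/156
= 156/156 + 32/156
= 188/156
Simplify: 47/39


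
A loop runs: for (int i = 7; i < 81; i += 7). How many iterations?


Loop starts at i = 7, increments by 7, stops when i >= 81.
Number of iterations = ceil((81 - 7) / 7)
= ceil(74 / 7)
= 11


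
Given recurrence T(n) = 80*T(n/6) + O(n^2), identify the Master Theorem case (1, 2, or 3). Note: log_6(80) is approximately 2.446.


Master Theorem parameters: a=80, b=6, c=2
log_b(a) = 2.446
Compare b^c with a: 6^2 = 36 < 80, so c < log_b(a).
Comparing c=2 vs log_b(a)=2.446:
2 < 2.446 => Case 1
Result: T(n) = O(n^(log_6 80)) ~ O(n^2.446)
Master Theorem case = 1


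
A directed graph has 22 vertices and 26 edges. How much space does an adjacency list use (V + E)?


Adjacency list: one list head per vertex + one entry per edge
Vertex heads: 22
Edge entries: 26
Total = 22 + 26 = 48


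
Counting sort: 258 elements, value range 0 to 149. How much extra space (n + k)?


n = 258 (output array)
k = 150 (count array for 150 distinct values)
Extra space = 258 + 150 = 408


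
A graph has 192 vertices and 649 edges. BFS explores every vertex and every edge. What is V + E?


A full BFS traversal dequeues each vertex once and examines each edge once.
Vertex visits: 192
Edge visits: 649
V + E = 192 + 649 = 841


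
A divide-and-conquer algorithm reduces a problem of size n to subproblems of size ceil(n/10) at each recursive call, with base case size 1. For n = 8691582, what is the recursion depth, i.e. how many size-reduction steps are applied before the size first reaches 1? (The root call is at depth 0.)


Each step divides the size by 10 (rounding up); after k steps the size is ceil(n/10^k), which equals 1 exactly when 10^k >= n.
So the depth is the smallest k with 10^k >= 8691582, i.e. ceil(log_10(8691582)).
10^6 = 1000000 < 8691582 <= 10000000 = 10^7
Recursion depth = 7


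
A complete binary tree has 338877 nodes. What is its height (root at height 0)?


In a complete binary tree, level k holds nodes 2^k .. 2^(k+1)-1 (1-indexed).
Height = floor(log2(n)) = floor(log2(338877)) = 18
Check: 2^18 = 262144 <= 338877 < 524288 = 2^19


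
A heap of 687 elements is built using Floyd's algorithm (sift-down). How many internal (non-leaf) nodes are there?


Leaf nodes occupy roughly half the array.
Sift-down is called for each internal node, starting from the last one.
Internal nodes = floor(n/2) = floor(687/2) = 343


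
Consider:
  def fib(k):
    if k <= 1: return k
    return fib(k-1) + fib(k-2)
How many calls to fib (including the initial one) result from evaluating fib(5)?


Let C(m) = total calls to evaluate fib(m). Then C(0)=C(1)=1, and
C(m) = 1 + C(m-1) + C(m-2) for m >= 2.
Build the table (each entry = 1 + previous two):
  C(0) = 1
  C(1) = 1
  C(2) = 1 + 1 + 1 = 3
  C(3) = 1 + 3 + 1 = 5
  C(4) = 1 + 5 + 3 = 9
  C(5) = 1 + 9 + 5 = 15
Total calls for fib(5) = 15


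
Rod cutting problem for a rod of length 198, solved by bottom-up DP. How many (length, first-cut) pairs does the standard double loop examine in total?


For each subproblem length i = 1..198, the inner loop considers i possible first cuts.
Total = 1 + 2 + ... + 198
= 198*(198+1)/2
= 198*199/2 = 19701


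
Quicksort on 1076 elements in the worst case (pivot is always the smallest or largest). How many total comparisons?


In the worst case, each partition step picks the worst pivot:
  Partition 1: 1075 comparisons (n-1 elements to compare)
  Partition 2: 1074 comparisons
  Partition 3: 1073 comparisons
  Partition 4: 1072 comparisons
  Partition 5: 1071 comparisons
  ...
  Last partition: 0 comparisons
Total = (n-1) + (n-2) + ... + 1 + 0 = n*(n-1)/2
= 1076*1075/2 = 578350


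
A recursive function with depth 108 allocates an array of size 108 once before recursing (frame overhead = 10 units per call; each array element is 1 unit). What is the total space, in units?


Array allocation: 108 units (allocated once)
Stack frames: 108 deep * 10 per frame = 1080 units
Total = 108 + 1080 = 1188


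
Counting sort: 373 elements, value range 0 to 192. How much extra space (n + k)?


n = 373 (output array)
k = 193 (count array for 193 distinct values)
Extra space = 373 + 193 = 566


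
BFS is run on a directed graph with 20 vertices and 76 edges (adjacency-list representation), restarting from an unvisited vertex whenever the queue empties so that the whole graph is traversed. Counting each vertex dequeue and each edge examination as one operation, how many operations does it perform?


A full BFS traversal dequeues each vertex exactly once and examines each directed edge exactly once.
V = 20 (vertex processing cost)
E = 76 (edge examination cost)
Total operations proportional to V + E = 20 + 76 = 96


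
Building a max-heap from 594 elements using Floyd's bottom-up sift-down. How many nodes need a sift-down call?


In a heap of 594 elements (0-indexed array):
  Last element index: 593
  Parent of last element: floor((593 - 1) / 2) = 296
  Internal nodes: indices 0 to 296
  Count = floor(594/2) = 297


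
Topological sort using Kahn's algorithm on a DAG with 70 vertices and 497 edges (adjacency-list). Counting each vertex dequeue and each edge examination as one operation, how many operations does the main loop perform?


Kahn's algorithm:
  1. Compute in-degrees: O(V + E)
  2. Process queue: each vertex dequeued once (O(V))
     each edge examined once (O(E))
Total = V + E = 70 + 497 = 567


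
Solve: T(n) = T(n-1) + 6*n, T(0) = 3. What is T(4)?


Expanding the recurrence:
T(4) = T(3) + 6*4
       = T(2) + 6*3 + 6*4
       ...
       = T(0) + 6*(1 + 2 + ... + 4)
       = 3 + 6 * 4*5/2
       = 3 + 6 * 10
       = 3 + 60 = 63


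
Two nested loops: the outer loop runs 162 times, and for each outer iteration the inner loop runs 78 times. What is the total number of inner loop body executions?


Outer loop: 162 iterations
Inner loop: 78 iterations per outer iteration
Total = 162 * 78 = 12636


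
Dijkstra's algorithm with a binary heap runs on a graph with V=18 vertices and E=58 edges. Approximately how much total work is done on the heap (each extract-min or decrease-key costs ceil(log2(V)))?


Dijkstra with a binary heap: each vertex is extracted once, each edge may relax once.
Each heap operation costs O(log V).
V + E = 18 + 58 = 76
ceil(log2(18)) = 5 (since 2^4 = 16 < 18 <= 32 = 2^5)
Total heap work = (V+E) * ceil(log2(V)) = 76 * 5 = 380


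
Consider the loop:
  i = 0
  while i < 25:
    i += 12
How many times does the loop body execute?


Starting at i = 0, each iteration adds 12.
Iterations until i >= 25:
  Iteration 1: i = 0 -> i = 12
  Iteration 2: i = 12 -> i = 24
  Iteration 3: i = 24 -> i = 36
Total iterations = ceil(25/12) = 3


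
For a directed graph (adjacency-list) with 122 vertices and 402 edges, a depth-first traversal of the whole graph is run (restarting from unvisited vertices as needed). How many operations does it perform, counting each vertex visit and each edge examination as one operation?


A full DFS traversal visits each vertex once and examines each edge once.
V = 122
E = 402
Sum = 122 + 402 = 524


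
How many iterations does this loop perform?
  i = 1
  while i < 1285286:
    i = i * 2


The loop variable doubles each iteration:
i = 1 -> 2 -> 4 -> 8 -> 16 -> 32 -> 64 -> 128 -> 256 -> 512 -> 1024 -> 2048 -> 4096 -> 8192 -> 16384 -> 32768 -> 65536 -> 131072 -> 262144 -> 524288 -> 1048576 -> 2097152 (stop, 2097152 >= 1285286)
Number of doublings = ceil(log2(1285286)) = 21


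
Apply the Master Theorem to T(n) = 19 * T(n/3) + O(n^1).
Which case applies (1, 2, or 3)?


The Master Theorem: T(n) = a*T(n/b) + O(n^c)
  a = 19, b = 3, c = 1
log_b(a) = log_3(19) ~ 2.68
Compare b^c with a: 3^1 = 3 < 19, so c < log_b(a).
Since c < log_b(a), Case 1 applies.
T(n) = O(n^(log_3 19)) ~ O(n^2.68)
Master Theorem case = 1


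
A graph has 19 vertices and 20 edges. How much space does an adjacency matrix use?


Adjacency matrix: V x V grid of entries
Space = V^2 = 19^2 = 19 * 19 = 361


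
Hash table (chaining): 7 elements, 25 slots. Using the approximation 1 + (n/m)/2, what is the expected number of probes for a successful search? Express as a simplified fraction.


Computing expected probes:
alpha = 7/25
= 1 + alpha/2
= 1 + 7/(2*25)
= (2*25 + 7) / (2*25)
= 57/50


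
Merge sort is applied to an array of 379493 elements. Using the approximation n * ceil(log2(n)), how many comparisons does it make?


Merge sort divides the array into halves recursively.
Number of levels = ceil(log2(379493)) = 19
At each level, approximately n = 379493 comparisons are needed for merging.
Total comparisons ~ n * ceil(log2(n)) = 379493 * 19 = 7210367


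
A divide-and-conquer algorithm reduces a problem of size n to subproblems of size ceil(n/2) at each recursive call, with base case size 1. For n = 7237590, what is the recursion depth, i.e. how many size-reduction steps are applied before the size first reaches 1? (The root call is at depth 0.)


Each step divides the size by 2 (rounding up); after k steps the size is ceil(n/2^k), which equals 1 exactly when 2^k >= n.
So the depth is the smallest k with 2^k >= 7237590, i.e. ceil(log_2(7237590)).
2^22 = 4194304 < 7237590 <= 8388608 = 2^23
Recursion depth = 23


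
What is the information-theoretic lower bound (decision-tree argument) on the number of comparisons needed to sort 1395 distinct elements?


A binary decision tree of height h has at most 2^h leaves and needs at least n! of them, so h >= ceil(log2(n!)).
1395! is far too large to multiply out, so use Stirling's series:
  ln(n!) ~ n ln n - n + (1/2) ln(2 pi n) + 1/(12n)  (error below 1/(360 n^3), negligible here)
  ln(1395) = 7.2406497
  n ln n = 1395 * 7.2406497 = 10100.7063
  (1/2) ln(2 pi * 1395) = (1/2) ln(8765.0435) = 4.5393
  1/(12*1395) = 0.0001
  ln(1395!) ~ 10100.7063 - 1395 + 4.5393 + 0.0001 = 8710.2457
Convert to base 2: log2(1395!) = 8710.2457 / ln 2 = 8710.2457 / 0.69314718 = 12566.2283
ceil(12566.2283) = 12567


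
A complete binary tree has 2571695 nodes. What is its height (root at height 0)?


In a complete binary tree, level k holds nodes 2^k .. 2^(k+1)-1 (1-indexed).
Height = floor(log2(n)) = floor(log2(2571695)) = 21
Check: 2^21 = 2097152 <= 2571695 < 4194304 = 2^22


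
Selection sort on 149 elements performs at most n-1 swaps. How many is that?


Each of the 148 passes places one element in its final position.
Pass 1: swap minimum into position 0
Pass 2: swap minimum of remaining into position 1
...
Pass 148: last two elements, one swap
Maximum swaps = 149 - 1 = 148


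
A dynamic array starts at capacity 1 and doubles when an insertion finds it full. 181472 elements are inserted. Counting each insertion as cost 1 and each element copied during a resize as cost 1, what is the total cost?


n = 181472
Insertion costs: 181472
Resizes copy 1, 2, 4, ... up to the largest power of 2 that is <= n-1 = 181471, i.e. 131072.
Copy costs = 1 + 2 + 4 + 8 + 16 + 32 + 64 + 128 + 256 + 512 + 1024 + 2048 + 4096 + 8192 + 16384 + 32768 + 65536 + 131072 = 262143
Total = 181472 + 262143 = 443615


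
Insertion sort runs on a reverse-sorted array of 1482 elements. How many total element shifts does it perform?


Sum of shifts = 1 + 2 + 3 + ... + 1481
= 1482 * 1481 / 2
= 2194842 / 2
= 1097421


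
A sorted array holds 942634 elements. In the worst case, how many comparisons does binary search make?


Halving sequence: 942634 -> 471317 -> 235658 -> 117829 -> 58914 -> 29457 -> 14728 -> 7364 -> 3682 -> 1841 -> 920 -> 460 -> 230 -> 115 -> 57 -> 28 -> 14 -> 7 -> 3 -> 1
Number of halvings = 19
Max comparisons = 19 + 1 = 20


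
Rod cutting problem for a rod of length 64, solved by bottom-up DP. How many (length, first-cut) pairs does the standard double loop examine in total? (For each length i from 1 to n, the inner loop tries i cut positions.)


For each subproblem length i = 1..64, the inner loop considers i possible first cuts.
Total = 1 + 2 + ... + 64
= 64*(64+1)/2
= 64*65/2 = 2080


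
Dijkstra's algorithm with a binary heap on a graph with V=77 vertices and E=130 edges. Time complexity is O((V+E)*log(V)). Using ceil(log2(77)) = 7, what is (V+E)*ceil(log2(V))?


Dijkstra with a binary heap: each vertex is extracted once, each edge may relax once.
Each heap operation costs O(log V).
V + E = 77 + 130 = 207
ceil(log2(77)) = 7 (since 2^6 = 64 < 77 <= 128 = 2^7)
Total heap work = (V+E) * ceil(log2(V)) = 207 * 7 = 1449


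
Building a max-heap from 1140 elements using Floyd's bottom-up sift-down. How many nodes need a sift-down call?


In a heap of 1140 elements (0-indexed array):
  Last element index: 1139
  Parent of last element: floor((1139 - 1) / 2) = 569
  Internal nodes: indices 0 to 569
  Count = floor(1140/2) = 570


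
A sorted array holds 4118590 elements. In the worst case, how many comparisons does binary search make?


Halving sequence: 4118590 -> 2059295 -> 1029647 -> 514823 -> 257411 -> 128705 -> 64352 -> 32176 -> 16088 -> 8044 -> 4022 -> 2011 -> 1005 -> 502 -> 251 -> 125 -> 62 -> 31 -> 15 -> 7 -> 3 -> 1
Number of halvings = 21
Max comparisons = 21 + 1 = 22


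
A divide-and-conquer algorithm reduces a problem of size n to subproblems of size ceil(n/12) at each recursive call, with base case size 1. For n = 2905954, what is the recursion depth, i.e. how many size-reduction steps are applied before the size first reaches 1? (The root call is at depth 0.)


Each step divides the size by 12 (rounding up); after k steps the size is ceil(n/12^k), which equals 1 exactly when 12^k >= n.
So the depth is the smallest k with 12^k >= 2905954, i.e. ceil(log_12(2905954)).
12^5 = 248832 < 2905954 <= 2985984 = 12^6
Recursion depth = 6


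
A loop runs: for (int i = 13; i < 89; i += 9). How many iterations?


Loop starts at i = 13, increments by 9, stops when i >= 89.
Number of iterations = ceil((89 - 13) / 9)
= ceil(76 / 9)
= 9


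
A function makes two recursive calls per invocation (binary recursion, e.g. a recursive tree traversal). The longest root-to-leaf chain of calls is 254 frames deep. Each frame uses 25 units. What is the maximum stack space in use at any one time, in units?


Binary recursion: the two calls run one after the other, so only one root-to-leaf chain of frames is on the stack at a time.
Maximum depth (longest chain) = 254 frames
Each frame = 25 units
Max stack space = 254 * 25 = 6350


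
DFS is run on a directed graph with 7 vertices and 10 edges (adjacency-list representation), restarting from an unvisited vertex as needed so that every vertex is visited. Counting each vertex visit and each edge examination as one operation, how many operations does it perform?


A full DFS traversal processes each vertex exactly once (push/pop on stack).
Each directed edge is examined once.
V = 7, E = 10
V + E = 17


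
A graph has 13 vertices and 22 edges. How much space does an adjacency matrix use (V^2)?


Adjacency matrix: V x V grid of entries
Space = V^2 = 13^2 = 13 * 13 = 169


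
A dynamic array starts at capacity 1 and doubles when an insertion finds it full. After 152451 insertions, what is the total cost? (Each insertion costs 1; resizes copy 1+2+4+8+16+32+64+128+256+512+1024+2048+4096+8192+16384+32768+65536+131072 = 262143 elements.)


Insertion cost: 152451 (one per element)
Resizes occur just before inserting elements 2, 3, 5, 9, ...
Elements copied at each resize: 1 + 2 + 4 + 8 + 16 + 32 + 64 + 128 + 256 + 512 + 1024 + 2048 + 4096 + 8192 + 16384 + 32768 + 65536 + 131072
Sum of copies = 262143 (geometric series: 2^k - 1)
Total = 152451 + 262143 = 414594


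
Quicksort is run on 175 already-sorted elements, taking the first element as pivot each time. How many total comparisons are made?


Sum of comparisons per partition:
174 + 173 + ... + 1 + 0
= 175 * (175 - 1) / 2
= 175 * 174 / 2
= 15225


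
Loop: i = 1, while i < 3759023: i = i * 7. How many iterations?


i multiplies by 7 each step:
i = 1 -> 7 -> 49 -> 343 -> 2401 -> 16807 -> 117649 -> 823543 -> 5764801 (stop)
Iterations = ceil(log_7(3759023)) = 8


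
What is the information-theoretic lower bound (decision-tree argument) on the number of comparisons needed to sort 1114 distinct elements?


A binary decision tree of height h has at most 2^h leaves and needs at least n! of them, so h >= ceil(log2(n!)).
1114! is far too large to multiply out, so use Stirling's series:
  ln(n!) ~ n ln n - n + (1/2) ln(2 pi n) + 1/(12n)  (error below 1/(360 n^3), negligible here)
  ln(1114) = 7.0157124
  n ln n = 1114 * 7.0157124 = 7815.5036
  (1/2) ln(2 pi * 1114) = (1/2) ln(6999.4684) = 4.4268
  1/(12*1114) = 0.0001
  ln(1114!) ~ 7815.5036 - 1114 + 4.4268 + 0.0001 = 6705.9305
Convert to base 2: log2(1114!) = 6705.9305 / ln 2 = 6705.9305 / 0.69314718 = 9674.6127
ceil(9674.6127) = 9675


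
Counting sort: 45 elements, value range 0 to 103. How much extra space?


n = 45 (output array)
k = 104 (count array for 104 distinct values)
Extra space = 45 + 104 = 149


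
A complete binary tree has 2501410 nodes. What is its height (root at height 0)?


In a complete binary tree, level k holds nodes 2^k .. 2^(k+1)-1 (1-indexed).
Height = floor(log2(n)) = floor(log2(2501410)) = 21
Check: 2^21 = 2097152 <= 2501410 < 4194304 = 2^22


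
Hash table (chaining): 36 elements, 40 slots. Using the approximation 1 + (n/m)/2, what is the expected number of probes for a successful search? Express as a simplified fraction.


Computing expected probes:
alpha = 36/40
= 1 + alpha/2
= 1 + 36/(2*40)
= (2*40 + 36) / (2*40)
= 116/80 = 29/20


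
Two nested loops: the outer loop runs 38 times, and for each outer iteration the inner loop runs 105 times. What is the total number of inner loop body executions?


Outer loop: 38 iterations
Inner loop: 105 iterations per outer iteration
Total = 38 * 105 = 3990


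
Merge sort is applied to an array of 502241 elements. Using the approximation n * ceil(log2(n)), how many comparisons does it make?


Merge sort divides the array into halves recursively.
Number of levels = ceil(log2(502241)) = 19
At each level, approximately n = 502241 comparisons are needed for merging.
Total comparisons ~ n * ceil(log2(n)) = 502241 * 19 = 9542579


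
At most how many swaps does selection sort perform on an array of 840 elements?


Each of the 839 passes places one element in its final position.
Pass 1: swap minimum into position 0
Pass 2: swap minimum of remaining into position 1
...
Pass 839: last two elements, one swap
Maximum swaps = 840 - 1 = 839


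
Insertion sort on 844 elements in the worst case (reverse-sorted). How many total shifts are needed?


In the worst case (reverse-sorted), each element shifts past all previous:
  Element 1: 1 shifts
  Element 2: 2 shifts
  Element 3: 3 shifts
  Element 4: 4 shifts
  Element 5: 5 shifts
  ...
  Element 843: 843 shifts
Total = 1 + 2 + ... + 843
= 844*(844-1)/2 = 355746


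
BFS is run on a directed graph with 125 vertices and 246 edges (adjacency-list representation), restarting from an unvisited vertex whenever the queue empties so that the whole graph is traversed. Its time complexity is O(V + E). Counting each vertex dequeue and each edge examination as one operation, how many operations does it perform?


A full BFS traversal dequeues each vertex exactly once and examines each directed edge exactly once.
V = 125 (vertex processing cost)
E = 246 (edge examination cost)
Total operations proportional to V + E = 125 + 246 = 371


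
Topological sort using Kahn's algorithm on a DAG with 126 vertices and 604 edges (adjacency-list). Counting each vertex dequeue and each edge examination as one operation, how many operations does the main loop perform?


Kahn's algorithm:
  1. Compute in-degrees: O(V + E)
  2. Process queue: each vertex dequeued once (O(V))
     each edge examined once (O(E))
Total = V + E = 126 + 604 = 730


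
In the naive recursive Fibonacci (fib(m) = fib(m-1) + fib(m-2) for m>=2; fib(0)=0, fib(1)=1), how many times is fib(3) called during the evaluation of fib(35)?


Let N(m) = number of times fib(m) is called while evaluating fib(35).
N(35) = 1 (the initial call).
N(34) = 1 (only fib(35) calls it).
For 1 <= m <= 33: fib(m) is called by fib(m+1) and fib(m+2), so
  N(m) = N(m+1) + N(m+2).
fib(0) is called only by fib(2), so N(0) = N(2).
Walk down from m=35:
  N(35)=1, N(34)=1, N(33)=2, N(32)=3, N(31)=5, N(30)=8, N(29)=13, N(28)=21, N(27)=34, N(26)=55, N(25)=89, N(24)=144, N(23)=233, N(22)=377, N(21)=610, N(20)=987, N(19)=1597, N(18)=2584, N(17)=4181, N(16)=6765, N(15)=10946, N(14)=17711, N(13)=28657, N(12)=46368, N(11)=75025, N(10)=121393, N(9)=196418, N(8)=317811, N(7)=514229, N(6)=832040, N(5)=1346269, N(4)=2178309, N(3)=3524578
N(3) = 3524578


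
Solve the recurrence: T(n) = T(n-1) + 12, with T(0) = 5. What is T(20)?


Unrolling the recurrence:
T(20) = T(19) + 12
       = T(18) + 12 + 12
       = T(17) + 12*3
       ...
       = T(0) + 12*20
       = 5 + 240 = 245


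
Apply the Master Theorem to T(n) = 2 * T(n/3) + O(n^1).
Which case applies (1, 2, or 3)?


The Master Theorem: T(n) = a*T(n/b) + O(n^c)
  a = 2, b = 3, c = 1
log_b(a) = log_3(2) ~ 0.631
Compare b^c with a: 3^1 = 3 > 2, so c > log_b(a).
Since c > log_b(a), Case 3 applies.
T(n) = O(n^1)
Master Theorem case = 3


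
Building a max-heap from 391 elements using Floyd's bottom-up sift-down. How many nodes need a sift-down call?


In a heap of 391 elements (0-indexed array):
  Last element index: 390
  Parent of last element: floor((390 - 1) / 2) = 194
  Internal nodes: indices 0 to 194
  Count = floor(391/2) = 195


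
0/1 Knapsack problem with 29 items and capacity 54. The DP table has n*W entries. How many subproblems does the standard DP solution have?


The DP table is indexed by (item, capacity).
Rows: 29 items
Columns: 54 capacity values (1 to W)
Total subproblems = 29 * 54 = 1566


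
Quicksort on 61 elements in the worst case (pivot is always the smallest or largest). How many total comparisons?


In the worst case, each partition step picks the worst pivot:
  Partition 1: 60 comparisons (n-1 elements to compare)
  Partition 2: 59 comparisons
  Partition 3: 58 comparisons
  Partition 4: 57 comparisons
  Partition 5: 56 comparisons
  ...
  Last partition: 0 comparisons
Total = (n-1) + (n-2) + ... + 1 + 0 = n*(n-1)/2
= 61*60/2 = 1830
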